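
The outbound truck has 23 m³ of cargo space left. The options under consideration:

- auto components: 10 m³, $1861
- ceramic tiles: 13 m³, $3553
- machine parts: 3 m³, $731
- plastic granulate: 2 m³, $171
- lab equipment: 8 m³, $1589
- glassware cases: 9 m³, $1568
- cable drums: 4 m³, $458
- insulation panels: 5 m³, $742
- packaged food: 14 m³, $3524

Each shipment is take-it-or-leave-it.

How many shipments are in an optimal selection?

2

Optimal total is 5414.
auto components + ceramic tiles hits 5414 at 23 m³.
All optima have 2 shipments.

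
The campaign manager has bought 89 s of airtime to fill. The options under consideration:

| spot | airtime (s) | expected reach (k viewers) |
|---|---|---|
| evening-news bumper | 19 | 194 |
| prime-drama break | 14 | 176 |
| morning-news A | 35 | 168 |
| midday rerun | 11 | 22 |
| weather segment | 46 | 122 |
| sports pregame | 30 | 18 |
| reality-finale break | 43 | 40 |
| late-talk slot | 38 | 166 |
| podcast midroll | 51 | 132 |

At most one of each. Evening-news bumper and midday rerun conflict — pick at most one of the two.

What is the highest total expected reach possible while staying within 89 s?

Taking evening-news bumper + prime-drama break + morning-news A: 68 s used, 538 in expected reach.

538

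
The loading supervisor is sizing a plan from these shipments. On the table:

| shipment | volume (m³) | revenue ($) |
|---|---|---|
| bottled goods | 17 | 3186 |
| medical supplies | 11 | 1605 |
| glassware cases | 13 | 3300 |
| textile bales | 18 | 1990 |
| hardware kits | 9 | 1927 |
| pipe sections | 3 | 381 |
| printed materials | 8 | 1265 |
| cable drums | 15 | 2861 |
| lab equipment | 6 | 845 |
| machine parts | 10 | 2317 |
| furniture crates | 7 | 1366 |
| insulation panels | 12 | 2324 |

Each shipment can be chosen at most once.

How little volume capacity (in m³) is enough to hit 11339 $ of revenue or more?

54

Minimise m³ subject to total revenue ≥ 11339.
glassware cases + hardware kits + cable drums + machine parts + furniture crates: 11771 revenue at 54 m³.
Any bundle with less than 54 m³ falls short of 11339.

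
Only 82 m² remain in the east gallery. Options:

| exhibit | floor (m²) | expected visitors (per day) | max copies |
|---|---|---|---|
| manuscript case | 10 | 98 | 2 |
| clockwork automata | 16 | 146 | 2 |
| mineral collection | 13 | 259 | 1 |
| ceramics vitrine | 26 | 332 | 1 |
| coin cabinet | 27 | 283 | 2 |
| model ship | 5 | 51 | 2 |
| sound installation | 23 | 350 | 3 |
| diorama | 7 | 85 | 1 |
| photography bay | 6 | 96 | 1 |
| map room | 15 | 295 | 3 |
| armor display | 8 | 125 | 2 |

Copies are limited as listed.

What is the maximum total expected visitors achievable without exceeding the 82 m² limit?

Greedy by ratio would take mineral collection + photography bay + 3×map room + 2×armor display: 80 m² used, total 1490.
Replace photography bay and 2×armor display with sound installation: the trade gains 4 net, giving 1494 at 81 m².
Nothing else within 82 m² beats 1494.

1494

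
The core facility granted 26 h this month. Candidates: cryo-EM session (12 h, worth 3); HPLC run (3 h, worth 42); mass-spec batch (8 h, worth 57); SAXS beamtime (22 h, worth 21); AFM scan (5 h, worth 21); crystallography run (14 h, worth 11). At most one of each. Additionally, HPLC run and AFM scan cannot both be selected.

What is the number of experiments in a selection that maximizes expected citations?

3

Optimal total is 110.
HPLC run + mass-spec batch + crystallography run hits 110 at 25 h.
Every optimal selection uses 3 experiments.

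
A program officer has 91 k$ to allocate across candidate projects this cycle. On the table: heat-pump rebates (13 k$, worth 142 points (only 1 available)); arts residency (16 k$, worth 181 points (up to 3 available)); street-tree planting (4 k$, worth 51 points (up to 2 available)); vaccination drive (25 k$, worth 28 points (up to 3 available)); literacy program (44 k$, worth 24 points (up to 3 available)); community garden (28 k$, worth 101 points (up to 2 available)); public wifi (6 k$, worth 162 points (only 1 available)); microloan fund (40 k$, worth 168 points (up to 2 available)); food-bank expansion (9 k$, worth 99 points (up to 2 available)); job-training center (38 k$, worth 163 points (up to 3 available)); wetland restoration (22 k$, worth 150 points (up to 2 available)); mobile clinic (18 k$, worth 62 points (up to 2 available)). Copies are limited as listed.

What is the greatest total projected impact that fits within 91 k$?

1096

Taking the top-ratio projects first gives 3×arts residency + 2×street-tree planting + public wifi + 2×food-bank expansion for 1005 (80 k$).
Replace street-tree planting with heat-pump rebates: the trade gains 91 net, giving 1096 at 89 k$.
No other feasible combination exceeds 1096.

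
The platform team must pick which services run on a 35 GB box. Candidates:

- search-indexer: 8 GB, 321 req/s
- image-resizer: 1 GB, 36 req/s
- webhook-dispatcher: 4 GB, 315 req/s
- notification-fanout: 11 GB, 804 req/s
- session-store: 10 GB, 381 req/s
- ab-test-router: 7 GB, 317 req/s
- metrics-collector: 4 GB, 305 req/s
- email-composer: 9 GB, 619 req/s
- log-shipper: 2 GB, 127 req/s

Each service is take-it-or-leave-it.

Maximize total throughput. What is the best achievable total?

2360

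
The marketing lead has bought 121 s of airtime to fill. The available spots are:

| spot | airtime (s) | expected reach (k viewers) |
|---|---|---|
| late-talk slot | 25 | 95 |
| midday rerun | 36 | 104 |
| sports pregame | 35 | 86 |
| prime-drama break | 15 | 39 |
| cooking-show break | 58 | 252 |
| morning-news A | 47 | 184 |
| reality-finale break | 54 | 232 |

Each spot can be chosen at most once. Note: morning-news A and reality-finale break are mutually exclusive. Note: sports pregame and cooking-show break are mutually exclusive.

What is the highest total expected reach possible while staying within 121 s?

484

By expected reach per s: cooking-show break 4.34, reality-finale break 4.30, morning-news A 3.91, late-talk slot 3.80 lead.
Cooking-show break + reality-finale break uses 112 of the 121 s and totals 484.
Next best is prime-drama break + cooking-show break + morning-news A at 475 (120 s) — short by 9.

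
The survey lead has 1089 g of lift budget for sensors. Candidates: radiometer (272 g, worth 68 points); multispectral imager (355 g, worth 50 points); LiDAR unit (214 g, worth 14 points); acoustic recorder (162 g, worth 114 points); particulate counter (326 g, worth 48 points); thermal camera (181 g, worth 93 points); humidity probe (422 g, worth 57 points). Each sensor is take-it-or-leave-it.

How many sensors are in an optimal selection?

Best achievable data value is 332.
radiometer + acoustic recorder + thermal camera + humidity probe hits 332 at 1037 g.
All optima have 4 sensors.

4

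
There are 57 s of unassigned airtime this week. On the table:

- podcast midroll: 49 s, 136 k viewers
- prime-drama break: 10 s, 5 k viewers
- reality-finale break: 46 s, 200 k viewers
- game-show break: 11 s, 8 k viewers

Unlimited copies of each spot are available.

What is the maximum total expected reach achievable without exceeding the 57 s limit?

208

Density check — reality-finale break 4.35, podcast midroll 2.78, game-show break 0.73, prime-drama break 0.50 are the best per s.
Taking reality-finale break + game-show break: 57 s used, 208 in expected reach.
That's the maximum — no swap from here does better than 208.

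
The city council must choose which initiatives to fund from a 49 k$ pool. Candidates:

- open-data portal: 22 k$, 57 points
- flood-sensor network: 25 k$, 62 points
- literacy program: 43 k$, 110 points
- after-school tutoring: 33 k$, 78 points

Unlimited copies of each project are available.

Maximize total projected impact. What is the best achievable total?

119

Density check — open-data portal 2.59, literacy program 2.56, flood-sensor network 2.48 are the best per k$.
Taking the top-ratio projects first gives 2×open-data portal for 114 (44 k$).
The 22 k$ tied up in open-data portal is better spent on flood-sensor network — total rises to 119 (47 k$).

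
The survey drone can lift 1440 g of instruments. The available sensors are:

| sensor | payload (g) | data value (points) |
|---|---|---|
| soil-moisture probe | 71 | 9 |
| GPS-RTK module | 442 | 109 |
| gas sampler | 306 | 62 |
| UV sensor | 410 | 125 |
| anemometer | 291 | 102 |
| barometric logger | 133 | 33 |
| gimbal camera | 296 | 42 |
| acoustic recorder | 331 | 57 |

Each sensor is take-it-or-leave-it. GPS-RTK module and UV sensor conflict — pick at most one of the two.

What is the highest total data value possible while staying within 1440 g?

Best packing: gas sampler + UV sensor + anemometer + barometric logger + gimbal camera — 1436 g, 364 total.
Every other selection either busts 1440 g or breaks a pairing rule or fails to beat 364.

364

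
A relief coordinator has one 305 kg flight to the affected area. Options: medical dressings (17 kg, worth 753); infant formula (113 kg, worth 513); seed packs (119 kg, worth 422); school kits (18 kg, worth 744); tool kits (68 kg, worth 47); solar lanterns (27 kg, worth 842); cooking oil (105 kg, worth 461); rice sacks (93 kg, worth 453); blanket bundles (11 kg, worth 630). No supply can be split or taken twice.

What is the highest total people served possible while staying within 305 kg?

3943

Taking the top-ratio supplies first gives medical dressings + infant formula + school kits + solar lanterns + rice sacks + blanket bundles for 3935 (279 kg).
Replace rice sacks with cooking oil: the trade gains 8 net, giving 3943 at 291 kg.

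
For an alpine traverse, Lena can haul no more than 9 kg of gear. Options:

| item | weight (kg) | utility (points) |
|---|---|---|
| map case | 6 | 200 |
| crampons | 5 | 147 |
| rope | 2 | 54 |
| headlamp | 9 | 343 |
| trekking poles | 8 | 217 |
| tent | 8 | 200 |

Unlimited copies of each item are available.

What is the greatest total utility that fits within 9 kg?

343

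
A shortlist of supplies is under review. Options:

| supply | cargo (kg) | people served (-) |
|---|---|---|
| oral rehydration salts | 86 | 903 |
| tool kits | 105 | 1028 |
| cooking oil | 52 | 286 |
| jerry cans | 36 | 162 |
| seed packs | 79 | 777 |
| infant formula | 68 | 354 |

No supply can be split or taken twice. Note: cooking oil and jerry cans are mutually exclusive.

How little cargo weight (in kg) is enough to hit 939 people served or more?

105

Minimise kg subject to total people served ≥ 939.
tool kits reaches 1028 using 105 kg.
No combination under 105 kg hits 939.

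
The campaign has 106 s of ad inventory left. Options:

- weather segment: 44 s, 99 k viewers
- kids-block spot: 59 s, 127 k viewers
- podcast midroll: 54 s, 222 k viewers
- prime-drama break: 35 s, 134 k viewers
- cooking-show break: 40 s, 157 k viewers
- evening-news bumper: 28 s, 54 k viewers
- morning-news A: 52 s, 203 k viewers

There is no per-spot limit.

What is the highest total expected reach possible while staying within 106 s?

425

Taking the top-ratio spots first gives podcast midroll + cooking-show break for 379 (94 s).
Dropping cooking-show break frees 40 s; slotting in morning-news A (52 s) lifts the total to 425 at 106 s.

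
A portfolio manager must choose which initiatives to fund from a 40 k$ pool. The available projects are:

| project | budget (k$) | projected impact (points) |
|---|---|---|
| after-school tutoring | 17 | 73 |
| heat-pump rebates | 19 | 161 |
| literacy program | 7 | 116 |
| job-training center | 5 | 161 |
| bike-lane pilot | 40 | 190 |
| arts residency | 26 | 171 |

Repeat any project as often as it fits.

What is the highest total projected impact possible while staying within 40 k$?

1288

Best packing: 8×job-training center — 40 k$, 1288 total.
Every other selection either busts 40 k$ or fails to beat 1288.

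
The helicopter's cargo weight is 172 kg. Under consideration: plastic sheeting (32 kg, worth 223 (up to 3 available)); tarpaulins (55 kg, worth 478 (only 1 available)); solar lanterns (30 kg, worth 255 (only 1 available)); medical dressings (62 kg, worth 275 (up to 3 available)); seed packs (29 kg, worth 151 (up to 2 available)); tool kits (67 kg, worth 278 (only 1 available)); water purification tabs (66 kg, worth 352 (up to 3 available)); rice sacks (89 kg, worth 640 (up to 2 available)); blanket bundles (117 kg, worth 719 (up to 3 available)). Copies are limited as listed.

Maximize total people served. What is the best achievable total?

1197

Density check — tarpaulins 8.69, solar lanterns 8.50, rice sacks 7.19, plastic sheeting 6.97 are the best per kg.
Greedy by ratio would take 2×plastic sheeting + tarpaulins + solar lanterns: 149 kg used, total 1179.
Dropping 2×plastic sheeting and solar lanterns frees 94 kg; slotting in blanket bundles (117 kg) lifts the total to 1197 at 172 kg.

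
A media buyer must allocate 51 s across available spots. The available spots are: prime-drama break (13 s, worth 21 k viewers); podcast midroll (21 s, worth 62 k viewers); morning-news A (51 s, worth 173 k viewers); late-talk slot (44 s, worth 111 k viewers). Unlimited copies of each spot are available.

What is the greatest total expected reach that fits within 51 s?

173

Ranking by ratio (expected reach/s): morning-news A 3.39, podcast midroll 2.95, late-talk slot 2.52.
Taking morning-news A: 51 s used, 173 in expected reach.
Every other selection either busts 51 s or fails to beat 173.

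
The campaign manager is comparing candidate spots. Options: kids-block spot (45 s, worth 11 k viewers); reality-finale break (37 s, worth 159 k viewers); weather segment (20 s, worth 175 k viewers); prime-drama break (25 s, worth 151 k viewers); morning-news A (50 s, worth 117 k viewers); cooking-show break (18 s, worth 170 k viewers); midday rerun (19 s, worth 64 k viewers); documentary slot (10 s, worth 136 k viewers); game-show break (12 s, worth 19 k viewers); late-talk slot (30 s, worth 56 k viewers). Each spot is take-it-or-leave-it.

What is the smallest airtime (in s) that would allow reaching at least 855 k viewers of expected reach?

129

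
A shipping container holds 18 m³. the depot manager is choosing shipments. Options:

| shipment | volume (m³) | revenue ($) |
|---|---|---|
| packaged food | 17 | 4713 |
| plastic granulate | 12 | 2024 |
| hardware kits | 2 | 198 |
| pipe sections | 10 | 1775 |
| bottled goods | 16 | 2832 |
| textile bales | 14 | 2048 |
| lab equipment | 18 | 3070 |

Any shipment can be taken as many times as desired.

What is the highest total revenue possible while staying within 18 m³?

By revenue per m³: packaged food 277.24, pipe sections 177.50, bottled goods 177.00 lead.
The ratio ordering already packs tightly: packaged food, 17 m³, 4713.
Every other selection either busts 18 m³ or fails to beat 4713.

4713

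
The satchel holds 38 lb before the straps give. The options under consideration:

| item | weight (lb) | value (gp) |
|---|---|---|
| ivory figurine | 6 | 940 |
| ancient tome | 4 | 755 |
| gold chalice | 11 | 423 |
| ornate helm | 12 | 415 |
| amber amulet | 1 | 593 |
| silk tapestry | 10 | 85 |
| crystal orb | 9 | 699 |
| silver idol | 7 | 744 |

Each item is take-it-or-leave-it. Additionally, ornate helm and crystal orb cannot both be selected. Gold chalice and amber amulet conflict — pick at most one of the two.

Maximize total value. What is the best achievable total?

Density check — amber amulet 593.00, ancient tome 188.75, ivory figurine 156.67, silver idol 106.29 are the best per lb.
Ivory figurine + ancient tome + amber amulet + silk tapestry + crystal orb + silver idol uses 37 of the 38 lb and totals 3816.
Next best is ivory figurine + ancient tome + amber amulet + crystal orb + silver idol at 3731 (27 lb) — short by 85.

3816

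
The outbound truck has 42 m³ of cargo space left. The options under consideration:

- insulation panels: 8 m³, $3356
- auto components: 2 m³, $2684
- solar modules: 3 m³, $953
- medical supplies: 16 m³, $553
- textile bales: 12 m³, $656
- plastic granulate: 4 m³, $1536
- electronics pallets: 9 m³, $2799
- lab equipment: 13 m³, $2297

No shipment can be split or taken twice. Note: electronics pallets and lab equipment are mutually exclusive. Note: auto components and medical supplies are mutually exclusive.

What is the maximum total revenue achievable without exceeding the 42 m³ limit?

By revenue per m³: auto components 1342.00, insulation panels 419.50, plastic granulate 384.00, solar modules 317.67 lead.
Best packing: insulation panels + auto components + solar modules + textile bales + plastic granulate + electronics pallets — 38 m³, 11984 total.
That's the maximum — no feasible swap from here does better than 11984.

11984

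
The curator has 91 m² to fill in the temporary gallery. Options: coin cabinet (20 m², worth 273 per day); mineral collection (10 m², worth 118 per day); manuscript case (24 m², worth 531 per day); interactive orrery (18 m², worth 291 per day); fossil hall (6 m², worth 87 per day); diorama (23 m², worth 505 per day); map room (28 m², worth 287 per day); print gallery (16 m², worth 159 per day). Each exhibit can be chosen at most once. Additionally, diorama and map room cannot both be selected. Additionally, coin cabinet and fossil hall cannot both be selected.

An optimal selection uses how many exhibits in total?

5

Optimal total is 1604.
One optimal bundle: mineral collection + manuscript case + interactive orrery + diorama + print gallery (91 m²).
Any selection reaching 1604 contains exactly 5 exhibits.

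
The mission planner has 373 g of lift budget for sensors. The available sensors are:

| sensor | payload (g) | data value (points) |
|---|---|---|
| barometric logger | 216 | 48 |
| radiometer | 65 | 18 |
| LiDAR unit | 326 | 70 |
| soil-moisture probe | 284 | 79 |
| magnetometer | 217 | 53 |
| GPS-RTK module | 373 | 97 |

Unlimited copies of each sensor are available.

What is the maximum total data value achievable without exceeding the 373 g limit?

97

The ratio ordering already packs tightly: radiometer + soil-moisture probe, 349 g, 97.
Every other selection either busts 373 g or fails to beat 97.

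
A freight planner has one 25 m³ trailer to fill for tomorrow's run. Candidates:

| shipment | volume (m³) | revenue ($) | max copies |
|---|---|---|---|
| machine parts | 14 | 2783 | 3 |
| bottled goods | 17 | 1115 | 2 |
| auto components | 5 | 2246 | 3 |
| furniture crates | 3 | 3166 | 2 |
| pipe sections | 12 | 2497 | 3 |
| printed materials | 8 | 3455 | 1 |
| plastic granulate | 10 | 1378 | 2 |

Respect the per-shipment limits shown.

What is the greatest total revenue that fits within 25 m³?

Density check — furniture crates 1055.33, auto components 449.20, printed materials 431.88, pipe sections 208.08 are the best per m³.
The ratio heuristic lands on 3×auto components + 2×furniture crates (13070) but leaves 4 m³ idle.
Replace auto components with printed materials: the trade gains 1209 net, giving 14279 at 24 m³.
No other feasible combination exceeds 14279.

14279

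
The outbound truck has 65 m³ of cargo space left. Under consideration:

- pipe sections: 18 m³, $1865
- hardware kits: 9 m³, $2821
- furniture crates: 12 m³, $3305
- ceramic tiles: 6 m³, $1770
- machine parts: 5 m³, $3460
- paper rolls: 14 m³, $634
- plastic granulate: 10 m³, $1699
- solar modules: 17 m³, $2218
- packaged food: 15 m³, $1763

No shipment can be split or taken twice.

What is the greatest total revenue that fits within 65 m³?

15337

A density-first pass picks hardware kits + furniture crates + ceramic tiles + machine parts + plastic granulate + solar modules — 15273 at 59 m³.
The 10 m³ tied up in plastic granulate is better spent on packaged food — total rises to 15337 (64 m³).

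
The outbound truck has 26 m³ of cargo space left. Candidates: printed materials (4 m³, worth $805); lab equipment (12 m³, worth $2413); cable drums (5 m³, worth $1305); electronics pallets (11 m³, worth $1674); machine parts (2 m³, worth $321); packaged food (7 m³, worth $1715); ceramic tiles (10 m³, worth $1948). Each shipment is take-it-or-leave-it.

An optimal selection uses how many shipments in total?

Best achievable revenue is 5773.
One optimal bundle: printed materials + cable drums + packaged food + ceramic tiles (26 m³).
Every optimal selection uses 4 shipments.

4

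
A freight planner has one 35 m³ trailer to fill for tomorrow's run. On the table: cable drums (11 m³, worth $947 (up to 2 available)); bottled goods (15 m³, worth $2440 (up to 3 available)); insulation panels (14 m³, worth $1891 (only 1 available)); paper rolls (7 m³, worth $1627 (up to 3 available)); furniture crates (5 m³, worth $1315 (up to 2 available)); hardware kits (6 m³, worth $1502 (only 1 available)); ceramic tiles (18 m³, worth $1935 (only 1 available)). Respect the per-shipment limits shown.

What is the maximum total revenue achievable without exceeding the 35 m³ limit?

7698

Density check — furniture crates 263.00, hardware kits 250.33, paper rolls 232.43, bottled goods 162.67 are the best per m³.
Filling by ratio: 2×paper rolls + 2×furniture crates + hardware kits for 7386, with 5 m³ left unused.
The 5 m³ tied up in furniture crates is better spent on paper rolls — total rises to 7698 (32 m³).
That's the maximum — no swap from here does better than 7698.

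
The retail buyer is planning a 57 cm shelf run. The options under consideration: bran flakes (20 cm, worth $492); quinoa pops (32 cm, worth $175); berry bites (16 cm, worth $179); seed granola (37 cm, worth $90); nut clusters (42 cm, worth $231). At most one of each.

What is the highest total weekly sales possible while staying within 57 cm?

671

The ratio ordering already packs tightly: bran flakes + berry bites, 36 cm, 671.
Runner-up bran flakes + quinoa pops tops out at 667.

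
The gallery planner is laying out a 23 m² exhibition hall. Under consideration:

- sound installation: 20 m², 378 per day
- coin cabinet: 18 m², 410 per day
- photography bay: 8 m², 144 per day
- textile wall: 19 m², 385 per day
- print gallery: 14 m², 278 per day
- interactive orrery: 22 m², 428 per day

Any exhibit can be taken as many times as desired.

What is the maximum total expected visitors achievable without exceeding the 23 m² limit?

428

Ranking by ratio (expected visitors/m²): coin cabinet 22.78, textile wall 20.26, print gallery 19.86.
Greedy by ratio would take coin cabinet: 18 m² used, total 410.
The 18 m² tied up in coin cabinet is better spent on interactive orrery — total rises to 428 (22 m²).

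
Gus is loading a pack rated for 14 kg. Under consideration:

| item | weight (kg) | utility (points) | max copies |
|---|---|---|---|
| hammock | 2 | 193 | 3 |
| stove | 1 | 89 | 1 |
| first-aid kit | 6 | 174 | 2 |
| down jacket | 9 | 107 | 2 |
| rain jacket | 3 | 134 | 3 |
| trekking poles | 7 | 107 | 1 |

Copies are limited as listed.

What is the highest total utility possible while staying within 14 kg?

Density check — hammock 96.50, stove 89.00, rain jacket 44.67, first-aid kit 29.00 are the best per kg.
Best packing: 3×hammock + stove + 2×rain jacket — 13 kg, 936 total.
Every other selection either busts 14 kg or exceeds an availability limit or fails to beat 936.

936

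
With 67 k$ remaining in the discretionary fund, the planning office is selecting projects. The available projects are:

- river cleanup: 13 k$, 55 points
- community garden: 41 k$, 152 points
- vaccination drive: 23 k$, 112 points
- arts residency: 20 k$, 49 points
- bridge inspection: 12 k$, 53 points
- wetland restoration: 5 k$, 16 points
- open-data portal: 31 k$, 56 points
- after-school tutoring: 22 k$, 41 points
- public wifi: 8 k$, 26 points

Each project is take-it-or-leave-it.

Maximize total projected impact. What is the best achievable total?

264

The ratio heuristic lands on river cleanup + vaccination drive + bridge inspection + wetland restoration + public wifi (262) but leaves 6 k$ idle.
Using the slack differently, community garden + vaccination drive comes to 264 at 64 k$.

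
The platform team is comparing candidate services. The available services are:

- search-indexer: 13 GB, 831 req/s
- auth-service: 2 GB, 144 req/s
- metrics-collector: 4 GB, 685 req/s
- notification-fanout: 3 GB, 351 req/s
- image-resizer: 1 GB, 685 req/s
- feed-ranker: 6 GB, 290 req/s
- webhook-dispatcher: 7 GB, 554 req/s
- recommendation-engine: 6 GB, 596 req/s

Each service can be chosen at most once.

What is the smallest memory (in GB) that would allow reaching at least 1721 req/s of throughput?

8

Look for the lowest-memory combination reaching 1721.
Taking metrics-collector + notification-fanout + image-resizer gives 1721 (≥ 1721) for 8 GB.
No combination under 8 GB hits 1721.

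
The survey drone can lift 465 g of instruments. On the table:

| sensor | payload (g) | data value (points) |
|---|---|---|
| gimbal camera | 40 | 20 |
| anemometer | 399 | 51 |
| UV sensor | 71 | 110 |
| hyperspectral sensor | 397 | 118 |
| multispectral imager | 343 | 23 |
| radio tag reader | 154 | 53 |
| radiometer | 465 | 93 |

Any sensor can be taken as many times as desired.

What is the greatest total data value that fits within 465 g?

660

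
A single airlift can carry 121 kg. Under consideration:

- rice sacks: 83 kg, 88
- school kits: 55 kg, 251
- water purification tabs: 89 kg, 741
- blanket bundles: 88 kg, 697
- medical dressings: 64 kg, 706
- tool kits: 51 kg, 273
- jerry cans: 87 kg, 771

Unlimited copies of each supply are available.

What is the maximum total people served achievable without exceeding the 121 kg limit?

979

Medical dressings + tool kits uses 115 of the 121 kg and totals 979.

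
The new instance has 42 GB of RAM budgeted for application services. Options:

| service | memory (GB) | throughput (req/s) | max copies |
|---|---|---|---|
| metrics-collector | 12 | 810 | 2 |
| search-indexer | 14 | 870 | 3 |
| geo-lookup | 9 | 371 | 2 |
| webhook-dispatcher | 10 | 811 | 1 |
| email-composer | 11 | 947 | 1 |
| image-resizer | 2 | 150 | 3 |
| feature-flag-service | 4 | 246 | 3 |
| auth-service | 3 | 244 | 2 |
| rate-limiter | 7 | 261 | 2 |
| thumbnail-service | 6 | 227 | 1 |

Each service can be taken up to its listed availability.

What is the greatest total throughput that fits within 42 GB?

The ratio heuristic lands on webhook-dispatcher + email-composer + 3×image-resizer + 2×feature-flag-service + 2×auth-service (3188) but leaves 1 GB idle.
The 11 GB tied up in 2×feature-flag-service and auth-service is better spent on metrics-collector — total rises to 3262 (42 GB).

3262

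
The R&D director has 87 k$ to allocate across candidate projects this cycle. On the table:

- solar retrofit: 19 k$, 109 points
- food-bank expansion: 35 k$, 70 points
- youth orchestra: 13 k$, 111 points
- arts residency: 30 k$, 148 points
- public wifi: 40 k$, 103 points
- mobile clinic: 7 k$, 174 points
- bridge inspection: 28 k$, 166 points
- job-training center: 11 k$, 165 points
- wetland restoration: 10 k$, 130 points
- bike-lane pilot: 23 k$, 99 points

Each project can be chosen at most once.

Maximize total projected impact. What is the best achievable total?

The ratio heuristic lands on youth orchestra + mobile clinic + bridge inspection + job-training center + wetland restoration (746) but leaves 18 k$ idle.
Replace bridge inspection with solar retrofit + bike-lane pilot: the trade gains 42 net, giving 788 at 83 k$.
Runner-up arts residency + mobile clinic + bridge inspection + job-training center + wetland restoration tops out at 783.

788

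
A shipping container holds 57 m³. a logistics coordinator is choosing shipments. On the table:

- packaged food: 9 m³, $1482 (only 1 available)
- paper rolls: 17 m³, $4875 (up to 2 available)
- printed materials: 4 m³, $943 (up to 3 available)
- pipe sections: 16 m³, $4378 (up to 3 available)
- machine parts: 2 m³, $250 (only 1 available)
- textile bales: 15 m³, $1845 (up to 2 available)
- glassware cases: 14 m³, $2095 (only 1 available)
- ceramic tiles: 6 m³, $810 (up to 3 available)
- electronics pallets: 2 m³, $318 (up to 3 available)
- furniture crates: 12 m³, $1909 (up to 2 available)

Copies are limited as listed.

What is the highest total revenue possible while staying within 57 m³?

15517

Greedy by ratio would take 2×paper rolls + printed materials + pipe sections + electronics pallets: 56 m³ used, total 15389.
The 19 m³ tied up in paper rolls and electronics pallets is better spent on printed materials + pipe sections — total rises to 15517 (57 m³).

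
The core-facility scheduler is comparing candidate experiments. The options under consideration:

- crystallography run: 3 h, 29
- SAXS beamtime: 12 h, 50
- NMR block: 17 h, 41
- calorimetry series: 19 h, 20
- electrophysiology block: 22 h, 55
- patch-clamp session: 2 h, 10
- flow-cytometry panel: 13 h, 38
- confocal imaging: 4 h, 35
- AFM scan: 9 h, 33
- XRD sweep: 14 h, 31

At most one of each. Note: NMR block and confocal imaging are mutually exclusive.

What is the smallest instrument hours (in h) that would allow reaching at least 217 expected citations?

Look for the lowest-instrument combination reaching 217.
crystallography run + SAXS beamtime + electrophysiology block + patch-clamp session + flow-cytometry panel + confocal imaging reaches 217 using 56 h.
Below 56 h the best achievable stays under 217.

56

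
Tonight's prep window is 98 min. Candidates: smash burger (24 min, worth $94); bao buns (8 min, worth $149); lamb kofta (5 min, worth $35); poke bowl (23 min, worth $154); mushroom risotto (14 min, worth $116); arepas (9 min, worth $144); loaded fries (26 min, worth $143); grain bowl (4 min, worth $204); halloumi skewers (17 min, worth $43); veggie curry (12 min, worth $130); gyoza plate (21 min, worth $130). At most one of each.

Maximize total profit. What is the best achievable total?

1062

Best packing: bao buns + lamb kofta + poke bowl + mushroom risotto + arepas + grain bowl + veggie curry + gyoza plate — 96 min, 1062 total.
Next best is bao buns + poke bowl + mushroom risotto + arepas + loaded fries + grain bowl + veggie curry at 1040 (96 min) — short by 22.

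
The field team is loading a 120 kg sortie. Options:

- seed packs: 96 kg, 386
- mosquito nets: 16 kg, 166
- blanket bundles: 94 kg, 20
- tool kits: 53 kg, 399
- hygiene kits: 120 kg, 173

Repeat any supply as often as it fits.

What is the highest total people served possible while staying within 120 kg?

By people served per kg: mosquito nets 10.38, tool kits 7.53, seed packs 4.02 lead.
7×mosquito nets uses 112 of the 120 kg and totals 1162.

1162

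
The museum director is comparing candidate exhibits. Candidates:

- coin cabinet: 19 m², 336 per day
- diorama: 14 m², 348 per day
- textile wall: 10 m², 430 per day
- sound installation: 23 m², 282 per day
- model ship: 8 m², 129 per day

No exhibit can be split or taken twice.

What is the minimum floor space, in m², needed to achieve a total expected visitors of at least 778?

24

Need the lightest bundle worth ≥ 778.
diorama + textile wall: 778 expected visitors at 24 m².
No combination under 24 m² hits 778.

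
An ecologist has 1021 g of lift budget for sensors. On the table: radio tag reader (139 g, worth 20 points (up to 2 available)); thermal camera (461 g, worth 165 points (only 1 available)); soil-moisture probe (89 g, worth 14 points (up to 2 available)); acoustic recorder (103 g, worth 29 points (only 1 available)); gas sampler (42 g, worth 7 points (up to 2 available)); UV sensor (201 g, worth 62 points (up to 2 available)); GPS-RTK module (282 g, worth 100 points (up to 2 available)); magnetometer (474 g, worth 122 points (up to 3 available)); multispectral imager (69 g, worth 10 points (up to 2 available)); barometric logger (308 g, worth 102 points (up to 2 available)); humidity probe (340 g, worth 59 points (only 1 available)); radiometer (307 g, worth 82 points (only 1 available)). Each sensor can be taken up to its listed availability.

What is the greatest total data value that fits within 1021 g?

Ranking by ratio (data value/g): thermal camera 0.36, GPS-RTK module 0.35, barometric logger 0.33, UV sensor 0.31.
Greedy by ratio would take thermal camera + gas sampler + UV sensor + GPS-RTK module: 986 g used, total 334.
A better packing is acoustic recorder + gas sampler + 2×GPS-RTK module + barometric logger: 1017 g, total 338.
Every other selection either busts 1021 g or exceeds an availability limit or fails to beat 338.

338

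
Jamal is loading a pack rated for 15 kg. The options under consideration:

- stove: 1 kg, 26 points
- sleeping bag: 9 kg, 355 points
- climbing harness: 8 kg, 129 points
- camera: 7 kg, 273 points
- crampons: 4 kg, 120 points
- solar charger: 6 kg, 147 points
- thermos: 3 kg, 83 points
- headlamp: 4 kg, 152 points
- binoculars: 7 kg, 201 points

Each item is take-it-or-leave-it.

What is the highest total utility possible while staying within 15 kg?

545

Taking the top-ratio items first gives stove + sleeping bag + headlamp for 533 (14 kg).
Dropping stove and sleeping bag frees 10 kg; slotting in camera + crampons (11 kg) lifts the total to 545 at 15 kg.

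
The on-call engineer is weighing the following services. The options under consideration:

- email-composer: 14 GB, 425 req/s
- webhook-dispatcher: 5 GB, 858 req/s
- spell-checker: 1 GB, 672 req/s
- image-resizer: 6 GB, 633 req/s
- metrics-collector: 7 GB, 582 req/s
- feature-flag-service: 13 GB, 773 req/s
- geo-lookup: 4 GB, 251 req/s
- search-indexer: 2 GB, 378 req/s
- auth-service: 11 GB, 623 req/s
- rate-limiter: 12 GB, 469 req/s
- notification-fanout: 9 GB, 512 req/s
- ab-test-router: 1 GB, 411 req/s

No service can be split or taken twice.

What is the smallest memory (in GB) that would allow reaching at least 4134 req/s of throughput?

Minimise GB subject to total throughput ≥ 4134.
Taking webhook-dispatcher + spell-checker + image-resizer + metrics-collector + search-indexer + auth-service + ab-test-router gives 4157 (≥ 4134) for 33 GB.
Any bundle with less than 33 GB falls short of 4134.

33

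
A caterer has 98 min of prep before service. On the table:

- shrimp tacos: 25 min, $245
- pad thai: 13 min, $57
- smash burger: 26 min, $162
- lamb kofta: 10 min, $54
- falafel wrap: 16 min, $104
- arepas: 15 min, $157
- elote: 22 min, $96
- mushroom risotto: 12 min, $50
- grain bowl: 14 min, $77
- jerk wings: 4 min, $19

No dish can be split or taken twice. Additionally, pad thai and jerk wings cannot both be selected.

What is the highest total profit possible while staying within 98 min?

Density check — arepas 10.47, shrimp tacos 9.80, falafel wrap 6.50, smash burger 6.23 are the best per min.
Shrimp tacos + smash burger + falafel wrap + arepas + grain bowl uses 96 of the 98 min and totals 745.
Runner-up shrimp tacos + smash burger + lamb kofta + falafel wrap + arepas + jerk wings tops out at 741.

745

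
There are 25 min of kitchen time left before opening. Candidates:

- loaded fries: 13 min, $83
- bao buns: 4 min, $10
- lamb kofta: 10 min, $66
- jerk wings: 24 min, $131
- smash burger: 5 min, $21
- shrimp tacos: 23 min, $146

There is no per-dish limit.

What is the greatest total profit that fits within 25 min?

153

Taking 2×lamb kofta + smash burger: 25 min used, 153 in profit.
That's the maximum — no swap from here does better than 153.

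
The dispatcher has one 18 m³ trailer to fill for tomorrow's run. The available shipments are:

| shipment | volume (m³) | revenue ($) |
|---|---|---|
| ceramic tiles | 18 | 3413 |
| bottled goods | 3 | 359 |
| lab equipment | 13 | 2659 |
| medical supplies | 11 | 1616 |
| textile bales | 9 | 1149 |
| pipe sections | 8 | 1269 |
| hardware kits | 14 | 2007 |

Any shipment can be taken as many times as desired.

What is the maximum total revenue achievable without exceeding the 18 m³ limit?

Filling by ratio: bottled goods + lab equipment for 3018, with 2 m³ left unused.
Replace bottled goods and lab equipment with ceramic tiles: the trade gains 395 net, giving 3413 at 18 m³.
No other feasible combination exceeds 3413.

3413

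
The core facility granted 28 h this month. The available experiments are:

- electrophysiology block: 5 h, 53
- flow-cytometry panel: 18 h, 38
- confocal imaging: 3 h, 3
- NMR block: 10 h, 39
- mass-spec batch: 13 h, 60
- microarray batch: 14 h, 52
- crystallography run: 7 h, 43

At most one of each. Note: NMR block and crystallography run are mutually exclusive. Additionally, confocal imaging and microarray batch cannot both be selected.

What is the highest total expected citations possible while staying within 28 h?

159

Density check — electrophysiology block 10.60, crystallography run 6.14, mass-spec batch 4.62 are the best per h.
Best packing: electrophysiology block + confocal imaging + mass-spec batch + crystallography run — 28 h, 159 total.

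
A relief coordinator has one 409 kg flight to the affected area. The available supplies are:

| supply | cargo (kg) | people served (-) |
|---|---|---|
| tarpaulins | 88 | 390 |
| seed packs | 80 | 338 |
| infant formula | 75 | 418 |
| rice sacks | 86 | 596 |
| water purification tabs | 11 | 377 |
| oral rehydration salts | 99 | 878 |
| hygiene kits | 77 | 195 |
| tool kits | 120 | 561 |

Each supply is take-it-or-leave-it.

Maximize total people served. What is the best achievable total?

2830

Best packing: infant formula + rice sacks + water purification tabs + oral rehydration salts + tool kits — 391 kg, 2830 total.
Runner-up tarpaulins + rice sacks + water purification tabs + oral rehydration salts + tool kits tops out at 2802.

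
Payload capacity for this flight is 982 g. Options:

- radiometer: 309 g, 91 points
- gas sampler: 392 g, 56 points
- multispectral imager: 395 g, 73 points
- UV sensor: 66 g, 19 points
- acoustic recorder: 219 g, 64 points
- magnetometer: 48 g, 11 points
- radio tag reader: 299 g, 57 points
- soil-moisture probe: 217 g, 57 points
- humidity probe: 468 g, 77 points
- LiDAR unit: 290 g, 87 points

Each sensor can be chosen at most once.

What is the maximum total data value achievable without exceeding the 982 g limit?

272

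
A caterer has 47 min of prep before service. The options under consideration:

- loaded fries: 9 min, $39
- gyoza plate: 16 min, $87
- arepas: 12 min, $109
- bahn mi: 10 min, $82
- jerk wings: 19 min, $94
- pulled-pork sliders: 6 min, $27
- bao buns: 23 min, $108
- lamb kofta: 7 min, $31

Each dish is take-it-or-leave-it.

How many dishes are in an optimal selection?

4

Optimal total is 317.
For example loaded fries + gyoza plate + arepas + bahn mi achieves it, using 47 min.
All optima have 4 dishes.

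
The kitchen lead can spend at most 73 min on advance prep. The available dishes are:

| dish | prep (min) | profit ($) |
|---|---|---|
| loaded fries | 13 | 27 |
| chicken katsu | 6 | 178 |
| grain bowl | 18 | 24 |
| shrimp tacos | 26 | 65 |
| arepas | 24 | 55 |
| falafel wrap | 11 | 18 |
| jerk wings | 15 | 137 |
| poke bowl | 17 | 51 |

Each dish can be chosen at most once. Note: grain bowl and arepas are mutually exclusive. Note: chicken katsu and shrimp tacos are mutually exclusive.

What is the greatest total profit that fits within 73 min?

439

Taking chicken katsu + arepas + falafel wrap + jerk wings + poke bowl: 73 min used, 439 in profit.
Next best is chicken katsu + arepas + jerk wings + poke bowl at 421 (62 min) — short by 18.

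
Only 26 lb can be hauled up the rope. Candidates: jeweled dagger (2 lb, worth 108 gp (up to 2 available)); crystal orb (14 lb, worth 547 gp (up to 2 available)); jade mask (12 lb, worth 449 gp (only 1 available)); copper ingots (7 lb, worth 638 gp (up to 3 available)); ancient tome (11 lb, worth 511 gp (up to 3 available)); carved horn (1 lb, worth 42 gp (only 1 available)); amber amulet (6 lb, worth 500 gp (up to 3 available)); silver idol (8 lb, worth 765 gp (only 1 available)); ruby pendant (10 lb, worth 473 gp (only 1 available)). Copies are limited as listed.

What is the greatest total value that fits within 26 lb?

A density-first pass picks 2×jeweled dagger + 2×copper ingots + silver idol — 2257 at 26 lb.
The 12 lb tied up in 2×jeweled dagger and silver idol is better spent on 2×amber amulet — total rises to 2276 (26 lb).
Every other selection either busts 26 lb or exceeds an availability limit or fails to beat 2276.

2276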